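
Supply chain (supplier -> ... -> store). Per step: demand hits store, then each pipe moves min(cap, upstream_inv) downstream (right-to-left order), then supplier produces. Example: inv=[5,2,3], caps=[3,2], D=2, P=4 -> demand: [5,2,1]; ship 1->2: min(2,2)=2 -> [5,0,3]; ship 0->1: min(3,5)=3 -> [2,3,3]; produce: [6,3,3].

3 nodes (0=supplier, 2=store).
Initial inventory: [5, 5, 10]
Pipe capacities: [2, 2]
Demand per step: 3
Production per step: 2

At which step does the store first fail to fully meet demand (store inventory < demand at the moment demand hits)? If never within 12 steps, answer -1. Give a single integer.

Step 1: demand=3,sold=3 ship[1->2]=2 ship[0->1]=2 prod=2 -> [5 5 9]
Step 2: demand=3,sold=3 ship[1->2]=2 ship[0->1]=2 prod=2 -> [5 5 8]
Step 3: demand=3,sold=3 ship[1->2]=2 ship[0->1]=2 prod=2 -> [5 5 7]
Step 4: demand=3,sold=3 ship[1->2]=2 ship[0->1]=2 prod=2 -> [5 5 6]
Step 5: demand=3,sold=3 ship[1->2]=2 ship[0->1]=2 prod=2 -> [5 5 5]
Step 6: demand=3,sold=3 ship[1->2]=2 ship[0->1]=2 prod=2 -> [5 5 4]
Step 7: demand=3,sold=3 ship[1->2]=2 ship[0->1]=2 prod=2 -> [5 5 3]
Step 8: demand=3,sold=3 ship[1->2]=2 ship[0->1]=2 prod=2 -> [5 5 2]
Step 9: demand=3,sold=2 ship[1->2]=2 ship[0->1]=2 prod=2 -> [5 5 2]
Step 10: demand=3,sold=2 ship[1->2]=2 ship[0->1]=2 prod=2 -> [5 5 2]
Step 11: demand=3,sold=2 ship[1->2]=2 ship[0->1]=2 prod=2 -> [5 5 2]
Step 12: demand=3,sold=2 ship[1->2]=2 ship[0->1]=2 prod=2 -> [5 5 2]
First stockout at step 9

9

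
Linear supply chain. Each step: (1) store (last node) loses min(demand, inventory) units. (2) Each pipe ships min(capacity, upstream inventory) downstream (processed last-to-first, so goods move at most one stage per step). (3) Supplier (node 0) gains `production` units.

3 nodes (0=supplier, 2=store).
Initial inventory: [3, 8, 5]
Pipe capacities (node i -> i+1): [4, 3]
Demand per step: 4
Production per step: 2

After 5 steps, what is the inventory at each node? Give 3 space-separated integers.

Step 1: demand=4,sold=4 ship[1->2]=3 ship[0->1]=3 prod=2 -> inv=[2 8 4]
Step 2: demand=4,sold=4 ship[1->2]=3 ship[0->1]=2 prod=2 -> inv=[2 7 3]
Step 3: demand=4,sold=3 ship[1->2]=3 ship[0->1]=2 prod=2 -> inv=[2 6 3]
Step 4: demand=4,sold=3 ship[1->2]=3 ship[0->1]=2 prod=2 -> inv=[2 5 3]
Step 5: demand=4,sold=3 ship[1->2]=3 ship[0->1]=2 prod=2 -> inv=[2 4 3]

2 4 3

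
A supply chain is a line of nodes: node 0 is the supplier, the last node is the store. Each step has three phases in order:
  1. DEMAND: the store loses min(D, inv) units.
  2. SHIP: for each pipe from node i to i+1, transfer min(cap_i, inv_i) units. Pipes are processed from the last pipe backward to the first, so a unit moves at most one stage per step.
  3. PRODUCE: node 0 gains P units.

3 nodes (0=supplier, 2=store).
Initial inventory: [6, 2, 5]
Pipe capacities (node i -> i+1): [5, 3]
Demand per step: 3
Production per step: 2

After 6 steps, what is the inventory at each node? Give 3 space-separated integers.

Step 1: demand=3,sold=3 ship[1->2]=2 ship[0->1]=5 prod=2 -> inv=[3 5 4]
Step 2: demand=3,sold=3 ship[1->2]=3 ship[0->1]=3 prod=2 -> inv=[2 5 4]
Step 3: demand=3,sold=3 ship[1->2]=3 ship[0->1]=2 prod=2 -> inv=[2 4 4]
Step 4: demand=3,sold=3 ship[1->2]=3 ship[0->1]=2 prod=2 -> inv=[2 3 4]
Step 5: demand=3,sold=3 ship[1->2]=3 ship[0->1]=2 prod=2 -> inv=[2 2 4]
Step 6: demand=3,sold=3 ship[1->2]=2 ship[0->1]=2 prod=2 -> inv=[2 2 3]

2 2 3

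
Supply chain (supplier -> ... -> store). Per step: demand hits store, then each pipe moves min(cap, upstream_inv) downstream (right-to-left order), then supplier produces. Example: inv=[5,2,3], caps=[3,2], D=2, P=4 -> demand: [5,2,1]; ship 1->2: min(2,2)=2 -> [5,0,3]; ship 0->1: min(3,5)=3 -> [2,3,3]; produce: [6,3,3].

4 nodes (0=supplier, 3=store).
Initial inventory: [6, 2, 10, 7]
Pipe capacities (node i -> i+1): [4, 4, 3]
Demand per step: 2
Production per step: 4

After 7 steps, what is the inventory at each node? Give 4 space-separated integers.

Step 1: demand=2,sold=2 ship[2->3]=3 ship[1->2]=2 ship[0->1]=4 prod=4 -> inv=[6 4 9 8]
Step 2: demand=2,sold=2 ship[2->3]=3 ship[1->2]=4 ship[0->1]=4 prod=4 -> inv=[6 4 10 9]
Step 3: demand=2,sold=2 ship[2->3]=3 ship[1->2]=4 ship[0->1]=4 prod=4 -> inv=[6 4 11 10]
Step 4: demand=2,sold=2 ship[2->3]=3 ship[1->2]=4 ship[0->1]=4 prod=4 -> inv=[6 4 12 11]
Step 5: demand=2,sold=2 ship[2->3]=3 ship[1->2]=4 ship[0->1]=4 prod=4 -> inv=[6 4 13 12]
Step 6: demand=2,sold=2 ship[2->3]=3 ship[1->2]=4 ship[0->1]=4 prod=4 -> inv=[6 4 14 13]
Step 7: demand=2,sold=2 ship[2->3]=3 ship[1->2]=4 ship[0->1]=4 prod=4 -> inv=[6 4 15 14]

6 4 15 14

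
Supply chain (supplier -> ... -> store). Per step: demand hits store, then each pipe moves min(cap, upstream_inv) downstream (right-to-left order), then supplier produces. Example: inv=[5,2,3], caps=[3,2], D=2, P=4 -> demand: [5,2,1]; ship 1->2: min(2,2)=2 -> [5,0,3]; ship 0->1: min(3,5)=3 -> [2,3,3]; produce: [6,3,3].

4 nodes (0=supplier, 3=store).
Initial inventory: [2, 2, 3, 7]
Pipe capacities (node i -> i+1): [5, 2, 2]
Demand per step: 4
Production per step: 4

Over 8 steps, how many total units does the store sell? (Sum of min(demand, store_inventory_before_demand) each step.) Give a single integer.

Step 1: sold=4 (running total=4) -> [4 2 3 5]
Step 2: sold=4 (running total=8) -> [4 4 3 3]
Step 3: sold=3 (running total=11) -> [4 6 3 2]
Step 4: sold=2 (running total=13) -> [4 8 3 2]
Step 5: sold=2 (running total=15) -> [4 10 3 2]
Step 6: sold=2 (running total=17) -> [4 12 3 2]
Step 7: sold=2 (running total=19) -> [4 14 3 2]
Step 8: sold=2 (running total=21) -> [4 16 3 2]

Answer: 21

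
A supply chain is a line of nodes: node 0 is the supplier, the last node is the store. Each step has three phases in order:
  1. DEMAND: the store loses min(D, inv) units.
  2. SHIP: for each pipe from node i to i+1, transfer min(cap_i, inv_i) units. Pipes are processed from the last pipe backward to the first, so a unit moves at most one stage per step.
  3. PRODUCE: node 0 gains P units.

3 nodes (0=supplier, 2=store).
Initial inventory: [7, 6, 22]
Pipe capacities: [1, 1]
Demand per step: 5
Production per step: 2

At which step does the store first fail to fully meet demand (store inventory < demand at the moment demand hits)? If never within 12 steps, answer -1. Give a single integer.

Step 1: demand=5,sold=5 ship[1->2]=1 ship[0->1]=1 prod=2 -> [8 6 18]
Step 2: demand=5,sold=5 ship[1->2]=1 ship[0->1]=1 prod=2 -> [9 6 14]
Step 3: demand=5,sold=5 ship[1->2]=1 ship[0->1]=1 prod=2 -> [10 6 10]
Step 4: demand=5,sold=5 ship[1->2]=1 ship[0->1]=1 prod=2 -> [11 6 6]
Step 5: demand=5,sold=5 ship[1->2]=1 ship[0->1]=1 prod=2 -> [12 6 2]
Step 6: demand=5,sold=2 ship[1->2]=1 ship[0->1]=1 prod=2 -> [13 6 1]
Step 7: demand=5,sold=1 ship[1->2]=1 ship[0->1]=1 prod=2 -> [14 6 1]
Step 8: demand=5,sold=1 ship[1->2]=1 ship[0->1]=1 prod=2 -> [15 6 1]
Step 9: demand=5,sold=1 ship[1->2]=1 ship[0->1]=1 prod=2 -> [16 6 1]
Step 10: demand=5,sold=1 ship[1->2]=1 ship[0->1]=1 prod=2 -> [17 6 1]
Step 11: demand=5,sold=1 ship[1->2]=1 ship[0->1]=1 prod=2 -> [18 6 1]
Step 12: demand=5,sold=1 ship[1->2]=1 ship[0->1]=1 prod=2 -> [19 6 1]
First stockout at step 6

6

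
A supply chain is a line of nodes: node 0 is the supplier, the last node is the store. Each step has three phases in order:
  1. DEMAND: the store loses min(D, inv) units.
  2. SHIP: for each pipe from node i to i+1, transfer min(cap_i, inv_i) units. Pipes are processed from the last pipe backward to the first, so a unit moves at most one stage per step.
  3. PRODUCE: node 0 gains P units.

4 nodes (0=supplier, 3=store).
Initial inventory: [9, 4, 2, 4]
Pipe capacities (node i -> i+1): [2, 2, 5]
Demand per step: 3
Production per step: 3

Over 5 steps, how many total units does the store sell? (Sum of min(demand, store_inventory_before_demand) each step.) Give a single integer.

Step 1: sold=3 (running total=3) -> [10 4 2 3]
Step 2: sold=3 (running total=6) -> [11 4 2 2]
Step 3: sold=2 (running total=8) -> [12 4 2 2]
Step 4: sold=2 (running total=10) -> [13 4 2 2]
Step 5: sold=2 (running total=12) -> [14 4 2 2]

Answer: 12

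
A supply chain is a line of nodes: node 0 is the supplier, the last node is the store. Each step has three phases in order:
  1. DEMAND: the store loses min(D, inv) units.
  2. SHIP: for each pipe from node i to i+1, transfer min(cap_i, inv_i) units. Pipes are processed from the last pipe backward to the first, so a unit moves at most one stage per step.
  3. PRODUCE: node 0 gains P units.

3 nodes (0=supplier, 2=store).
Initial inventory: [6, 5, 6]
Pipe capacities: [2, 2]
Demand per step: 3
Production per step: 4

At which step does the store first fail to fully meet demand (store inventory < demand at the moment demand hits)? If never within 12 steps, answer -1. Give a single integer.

Step 1: demand=3,sold=3 ship[1->2]=2 ship[0->1]=2 prod=4 -> [8 5 5]
Step 2: demand=3,sold=3 ship[1->2]=2 ship[0->1]=2 prod=4 -> [10 5 4]
Step 3: demand=3,sold=3 ship[1->2]=2 ship[0->1]=2 prod=4 -> [12 5 3]
Step 4: demand=3,sold=3 ship[1->2]=2 ship[0->1]=2 prod=4 -> [14 5 2]
Step 5: demand=3,sold=2 ship[1->2]=2 ship[0->1]=2 prod=4 -> [16 5 2]
Step 6: demand=3,sold=2 ship[1->2]=2 ship[0->1]=2 prod=4 -> [18 5 2]
Step 7: demand=3,sold=2 ship[1->2]=2 ship[0->1]=2 prod=4 -> [20 5 2]
Step 8: demand=3,sold=2 ship[1->2]=2 ship[0->1]=2 prod=4 -> [22 5 2]
Step 9: demand=3,sold=2 ship[1->2]=2 ship[0->1]=2 prod=4 -> [24 5 2]
Step 10: demand=3,sold=2 ship[1->2]=2 ship[0->1]=2 prod=4 -> [26 5 2]
Step 11: demand=3,sold=2 ship[1->2]=2 ship[0->1]=2 prod=4 -> [28 5 2]
Step 12: demand=3,sold=2 ship[1->2]=2 ship[0->1]=2 prod=4 -> [30 5 2]
First stockout at step 5

5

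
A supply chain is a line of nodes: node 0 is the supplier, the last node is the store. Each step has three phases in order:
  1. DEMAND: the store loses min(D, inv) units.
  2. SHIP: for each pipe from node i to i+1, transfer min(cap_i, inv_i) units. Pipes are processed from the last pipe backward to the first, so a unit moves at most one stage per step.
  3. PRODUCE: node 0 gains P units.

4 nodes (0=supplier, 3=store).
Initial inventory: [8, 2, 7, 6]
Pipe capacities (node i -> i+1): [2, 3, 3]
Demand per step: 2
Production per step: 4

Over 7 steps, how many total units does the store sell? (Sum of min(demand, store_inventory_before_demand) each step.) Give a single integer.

Step 1: sold=2 (running total=2) -> [10 2 6 7]
Step 2: sold=2 (running total=4) -> [12 2 5 8]
Step 3: sold=2 (running total=6) -> [14 2 4 9]
Step 4: sold=2 (running total=8) -> [16 2 3 10]
Step 5: sold=2 (running total=10) -> [18 2 2 11]
Step 6: sold=2 (running total=12) -> [20 2 2 11]
Step 7: sold=2 (running total=14) -> [22 2 2 11]

Answer: 14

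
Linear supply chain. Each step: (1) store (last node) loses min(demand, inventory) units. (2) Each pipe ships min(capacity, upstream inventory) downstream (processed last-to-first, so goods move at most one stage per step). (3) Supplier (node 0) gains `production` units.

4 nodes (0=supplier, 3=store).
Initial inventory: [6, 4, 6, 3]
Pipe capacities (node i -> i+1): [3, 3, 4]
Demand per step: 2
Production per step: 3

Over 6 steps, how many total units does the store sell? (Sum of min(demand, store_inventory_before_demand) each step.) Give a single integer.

Step 1: sold=2 (running total=2) -> [6 4 5 5]
Step 2: sold=2 (running total=4) -> [6 4 4 7]
Step 3: sold=2 (running total=6) -> [6 4 3 9]
Step 4: sold=2 (running total=8) -> [6 4 3 10]
Step 5: sold=2 (running total=10) -> [6 4 3 11]
Step 6: sold=2 (running total=12) -> [6 4 3 12]

Answer: 12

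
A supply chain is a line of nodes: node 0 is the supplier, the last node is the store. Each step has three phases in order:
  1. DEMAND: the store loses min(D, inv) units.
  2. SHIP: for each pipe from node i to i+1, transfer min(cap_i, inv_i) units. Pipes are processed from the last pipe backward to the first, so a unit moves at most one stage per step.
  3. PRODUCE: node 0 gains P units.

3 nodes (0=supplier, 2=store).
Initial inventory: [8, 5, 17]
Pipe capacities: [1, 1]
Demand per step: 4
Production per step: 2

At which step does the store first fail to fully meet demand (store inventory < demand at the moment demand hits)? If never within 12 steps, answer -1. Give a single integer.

Step 1: demand=4,sold=4 ship[1->2]=1 ship[0->1]=1 prod=2 -> [9 5 14]
Step 2: demand=4,sold=4 ship[1->2]=1 ship[0->1]=1 prod=2 -> [10 5 11]
Step 3: demand=4,sold=4 ship[1->2]=1 ship[0->1]=1 prod=2 -> [11 5 8]
Step 4: demand=4,sold=4 ship[1->2]=1 ship[0->1]=1 prod=2 -> [12 5 5]
Step 5: demand=4,sold=4 ship[1->2]=1 ship[0->1]=1 prod=2 -> [13 5 2]
Step 6: demand=4,sold=2 ship[1->2]=1 ship[0->1]=1 prod=2 -> [14 5 1]
Step 7: demand=4,sold=1 ship[1->2]=1 ship[0->1]=1 prod=2 -> [15 5 1]
Step 8: demand=4,sold=1 ship[1->2]=1 ship[0->1]=1 prod=2 -> [16 5 1]
Step 9: demand=4,sold=1 ship[1->2]=1 ship[0->1]=1 prod=2 -> [17 5 1]
Step 10: demand=4,sold=1 ship[1->2]=1 ship[0->1]=1 prod=2 -> [18 5 1]
Step 11: demand=4,sold=1 ship[1->2]=1 ship[0->1]=1 prod=2 -> [19 5 1]
Step 12: demand=4,sold=1 ship[1->2]=1 ship[0->1]=1 prod=2 -> [20 5 1]
First stockout at step 6

6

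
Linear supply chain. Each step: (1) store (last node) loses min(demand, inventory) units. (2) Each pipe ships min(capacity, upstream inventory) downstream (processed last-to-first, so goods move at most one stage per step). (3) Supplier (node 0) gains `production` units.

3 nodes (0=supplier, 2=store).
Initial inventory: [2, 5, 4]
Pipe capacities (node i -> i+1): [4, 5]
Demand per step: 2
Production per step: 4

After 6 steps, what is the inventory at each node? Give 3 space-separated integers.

Step 1: demand=2,sold=2 ship[1->2]=5 ship[0->1]=2 prod=4 -> inv=[4 2 7]
Step 2: demand=2,sold=2 ship[1->2]=2 ship[0->1]=4 prod=4 -> inv=[4 4 7]
Step 3: demand=2,sold=2 ship[1->2]=4 ship[0->1]=4 prod=4 -> inv=[4 4 9]
Step 4: demand=2,sold=2 ship[1->2]=4 ship[0->1]=4 prod=4 -> inv=[4 4 11]
Step 5: demand=2,sold=2 ship[1->2]=4 ship[0->1]=4 prod=4 -> inv=[4 4 13]
Step 6: demand=2,sold=2 ship[1->2]=4 ship[0->1]=4 prod=4 -> inv=[4 4 15]

4 4 15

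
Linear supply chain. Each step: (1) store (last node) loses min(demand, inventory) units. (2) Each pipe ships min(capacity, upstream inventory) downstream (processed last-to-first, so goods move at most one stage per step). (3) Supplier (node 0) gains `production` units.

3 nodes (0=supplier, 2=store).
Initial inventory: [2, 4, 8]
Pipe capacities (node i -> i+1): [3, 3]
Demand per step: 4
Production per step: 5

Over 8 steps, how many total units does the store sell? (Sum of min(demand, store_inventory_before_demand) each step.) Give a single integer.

Answer: 29

Derivation:
Step 1: sold=4 (running total=4) -> [5 3 7]
Step 2: sold=4 (running total=8) -> [7 3 6]
Step 3: sold=4 (running total=12) -> [9 3 5]
Step 4: sold=4 (running total=16) -> [11 3 4]
Step 5: sold=4 (running total=20) -> [13 3 3]
Step 6: sold=3 (running total=23) -> [15 3 3]
Step 7: sold=3 (running total=26) -> [17 3 3]
Step 8: sold=3 (running total=29) -> [19 3 3]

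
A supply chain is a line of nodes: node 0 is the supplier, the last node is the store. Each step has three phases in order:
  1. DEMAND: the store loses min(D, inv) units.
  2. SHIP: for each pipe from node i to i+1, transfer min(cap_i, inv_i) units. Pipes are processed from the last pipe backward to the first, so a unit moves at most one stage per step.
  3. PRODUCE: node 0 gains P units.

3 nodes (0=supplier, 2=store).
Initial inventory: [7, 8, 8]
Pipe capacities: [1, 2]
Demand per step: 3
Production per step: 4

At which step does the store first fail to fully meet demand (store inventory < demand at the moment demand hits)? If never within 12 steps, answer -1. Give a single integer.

Step 1: demand=3,sold=3 ship[1->2]=2 ship[0->1]=1 prod=4 -> [10 7 7]
Step 2: demand=3,sold=3 ship[1->2]=2 ship[0->1]=1 prod=4 -> [13 6 6]
Step 3: demand=3,sold=3 ship[1->2]=2 ship[0->1]=1 prod=4 -> [16 5 5]
Step 4: demand=3,sold=3 ship[1->2]=2 ship[0->1]=1 prod=4 -> [19 4 4]
Step 5: demand=3,sold=3 ship[1->2]=2 ship[0->1]=1 prod=4 -> [22 3 3]
Step 6: demand=3,sold=3 ship[1->2]=2 ship[0->1]=1 prod=4 -> [25 2 2]
Step 7: demand=3,sold=2 ship[1->2]=2 ship[0->1]=1 prod=4 -> [28 1 2]
Step 8: demand=3,sold=2 ship[1->2]=1 ship[0->1]=1 prod=4 -> [31 1 1]
Step 9: demand=3,sold=1 ship[1->2]=1 ship[0->1]=1 prod=4 -> [34 1 1]
Step 10: demand=3,sold=1 ship[1->2]=1 ship[0->1]=1 prod=4 -> [37 1 1]
Step 11: demand=3,sold=1 ship[1->2]=1 ship[0->1]=1 prod=4 -> [40 1 1]
Step 12: demand=3,sold=1 ship[1->2]=1 ship[0->1]=1 prod=4 -> [43 1 1]
First stockout at step 7

7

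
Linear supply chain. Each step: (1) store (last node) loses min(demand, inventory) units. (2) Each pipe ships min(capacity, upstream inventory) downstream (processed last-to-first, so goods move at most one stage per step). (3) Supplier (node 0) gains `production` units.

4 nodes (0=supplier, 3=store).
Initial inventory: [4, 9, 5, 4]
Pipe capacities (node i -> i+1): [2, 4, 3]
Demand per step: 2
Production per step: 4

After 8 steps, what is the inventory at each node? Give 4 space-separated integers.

Step 1: demand=2,sold=2 ship[2->3]=3 ship[1->2]=4 ship[0->1]=2 prod=4 -> inv=[6 7 6 5]
Step 2: demand=2,sold=2 ship[2->3]=3 ship[1->2]=4 ship[0->1]=2 prod=4 -> inv=[8 5 7 6]
Step 3: demand=2,sold=2 ship[2->3]=3 ship[1->2]=4 ship[0->1]=2 prod=4 -> inv=[10 3 8 7]
Step 4: demand=2,sold=2 ship[2->3]=3 ship[1->2]=3 ship[0->1]=2 prod=4 -> inv=[12 2 8 8]
Step 5: demand=2,sold=2 ship[2->3]=3 ship[1->2]=2 ship[0->1]=2 prod=4 -> inv=[14 2 7 9]
Step 6: demand=2,sold=2 ship[2->3]=3 ship[1->2]=2 ship[0->1]=2 prod=4 -> inv=[16 2 6 10]
Step 7: demand=2,sold=2 ship[2->3]=3 ship[1->2]=2 ship[0->1]=2 prod=4 -> inv=[18 2 5 11]
Step 8: demand=2,sold=2 ship[2->3]=3 ship[1->2]=2 ship[0->1]=2 prod=4 -> inv=[20 2 4 12]

20 2 4 12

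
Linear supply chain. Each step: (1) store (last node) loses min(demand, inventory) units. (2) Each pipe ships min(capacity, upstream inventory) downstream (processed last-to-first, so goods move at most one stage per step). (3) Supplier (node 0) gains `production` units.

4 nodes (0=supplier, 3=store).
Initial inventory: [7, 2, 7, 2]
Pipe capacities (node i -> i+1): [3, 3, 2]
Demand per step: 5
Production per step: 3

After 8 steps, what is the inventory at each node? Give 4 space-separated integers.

Step 1: demand=5,sold=2 ship[2->3]=2 ship[1->2]=2 ship[0->1]=3 prod=3 -> inv=[7 3 7 2]
Step 2: demand=5,sold=2 ship[2->3]=2 ship[1->2]=3 ship[0->1]=3 prod=3 -> inv=[7 3 8 2]
Step 3: demand=5,sold=2 ship[2->3]=2 ship[1->2]=3 ship[0->1]=3 prod=3 -> inv=[7 3 9 2]
Step 4: demand=5,sold=2 ship[2->3]=2 ship[1->2]=3 ship[0->1]=3 prod=3 -> inv=[7 3 10 2]
Step 5: demand=5,sold=2 ship[2->3]=2 ship[1->2]=3 ship[0->1]=3 prod=3 -> inv=[7 3 11 2]
Step 6: demand=5,sold=2 ship[2->3]=2 ship[1->2]=3 ship[0->1]=3 prod=3 -> inv=[7 3 12 2]
Step 7: demand=5,sold=2 ship[2->3]=2 ship[1->2]=3 ship[0->1]=3 prod=3 -> inv=[7 3 13 2]
Step 8: demand=5,sold=2 ship[2->3]=2 ship[1->2]=3 ship[0->1]=3 prod=3 -> inv=[7 3 14 2]

7 3 14 2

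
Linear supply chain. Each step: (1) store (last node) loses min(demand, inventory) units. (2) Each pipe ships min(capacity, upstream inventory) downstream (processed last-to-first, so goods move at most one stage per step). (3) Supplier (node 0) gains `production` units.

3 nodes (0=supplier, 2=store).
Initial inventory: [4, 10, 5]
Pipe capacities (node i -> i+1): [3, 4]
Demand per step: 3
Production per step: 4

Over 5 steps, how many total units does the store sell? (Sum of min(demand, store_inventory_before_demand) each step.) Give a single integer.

Answer: 15

Derivation:
Step 1: sold=3 (running total=3) -> [5 9 6]
Step 2: sold=3 (running total=6) -> [6 8 7]
Step 3: sold=3 (running total=9) -> [7 7 8]
Step 4: sold=3 (running total=12) -> [8 6 9]
Step 5: sold=3 (running total=15) -> [9 5 10]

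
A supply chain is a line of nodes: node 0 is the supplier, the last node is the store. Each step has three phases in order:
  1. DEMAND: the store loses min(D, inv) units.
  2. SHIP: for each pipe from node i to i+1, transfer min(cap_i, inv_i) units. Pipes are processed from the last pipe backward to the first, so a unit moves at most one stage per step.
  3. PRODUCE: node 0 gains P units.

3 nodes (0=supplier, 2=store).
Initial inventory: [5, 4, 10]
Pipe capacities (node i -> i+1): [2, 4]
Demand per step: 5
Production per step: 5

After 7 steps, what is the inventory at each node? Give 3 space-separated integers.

Step 1: demand=5,sold=5 ship[1->2]=4 ship[0->1]=2 prod=5 -> inv=[8 2 9]
Step 2: demand=5,sold=5 ship[1->2]=2 ship[0->1]=2 prod=5 -> inv=[11 2 6]
Step 3: demand=5,sold=5 ship[1->2]=2 ship[0->1]=2 prod=5 -> inv=[14 2 3]
Step 4: demand=5,sold=3 ship[1->2]=2 ship[0->1]=2 prod=5 -> inv=[17 2 2]
Step 5: demand=5,sold=2 ship[1->2]=2 ship[0->1]=2 prod=5 -> inv=[20 2 2]
Step 6: demand=5,sold=2 ship[1->2]=2 ship[0->1]=2 prod=5 -> inv=[23 2 2]
Step 7: demand=5,sold=2 ship[1->2]=2 ship[0->1]=2 prod=5 -> inv=[26 2 2]

26 2 2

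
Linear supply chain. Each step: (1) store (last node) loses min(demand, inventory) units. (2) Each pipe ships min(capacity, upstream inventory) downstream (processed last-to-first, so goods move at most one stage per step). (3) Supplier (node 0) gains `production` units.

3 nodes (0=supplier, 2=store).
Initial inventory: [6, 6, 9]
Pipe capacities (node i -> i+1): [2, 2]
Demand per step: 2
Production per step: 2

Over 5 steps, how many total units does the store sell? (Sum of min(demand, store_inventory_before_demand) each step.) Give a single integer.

Answer: 10

Derivation:
Step 1: sold=2 (running total=2) -> [6 6 9]
Step 2: sold=2 (running total=4) -> [6 6 9]
Step 3: sold=2 (running total=6) -> [6 6 9]
Step 4: sold=2 (running total=8) -> [6 6 9]
Step 5: sold=2 (running total=10) -> [6 6 9]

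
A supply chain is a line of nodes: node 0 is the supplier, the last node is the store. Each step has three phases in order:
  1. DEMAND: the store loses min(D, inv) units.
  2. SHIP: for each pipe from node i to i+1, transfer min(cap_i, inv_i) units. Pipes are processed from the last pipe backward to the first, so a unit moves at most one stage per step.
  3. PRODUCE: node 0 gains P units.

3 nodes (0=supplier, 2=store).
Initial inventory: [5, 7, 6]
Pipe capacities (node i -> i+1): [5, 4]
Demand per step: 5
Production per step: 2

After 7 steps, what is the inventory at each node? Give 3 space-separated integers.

Step 1: demand=5,sold=5 ship[1->2]=4 ship[0->1]=5 prod=2 -> inv=[2 8 5]
Step 2: demand=5,sold=5 ship[1->2]=4 ship[0->1]=2 prod=2 -> inv=[2 6 4]
Step 3: demand=5,sold=4 ship[1->2]=4 ship[0->1]=2 prod=2 -> inv=[2 4 4]
Step 4: demand=5,sold=4 ship[1->2]=4 ship[0->1]=2 prod=2 -> inv=[2 2 4]
Step 5: demand=5,sold=4 ship[1->2]=2 ship[0->1]=2 prod=2 -> inv=[2 2 2]
Step 6: demand=5,sold=2 ship[1->2]=2 ship[0->1]=2 prod=2 -> inv=[2 2 2]
Step 7: demand=5,sold=2 ship[1->2]=2 ship[0->1]=2 prod=2 -> inv=[2 2 2]

2 2 2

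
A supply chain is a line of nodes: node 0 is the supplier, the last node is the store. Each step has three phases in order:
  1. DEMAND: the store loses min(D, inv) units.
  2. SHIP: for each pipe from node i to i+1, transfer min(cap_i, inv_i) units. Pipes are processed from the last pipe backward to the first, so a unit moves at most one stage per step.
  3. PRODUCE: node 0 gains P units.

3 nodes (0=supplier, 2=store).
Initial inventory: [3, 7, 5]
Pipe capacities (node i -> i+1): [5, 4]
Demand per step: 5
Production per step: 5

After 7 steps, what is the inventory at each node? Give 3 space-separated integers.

Step 1: demand=5,sold=5 ship[1->2]=4 ship[0->1]=3 prod=5 -> inv=[5 6 4]
Step 2: demand=5,sold=4 ship[1->2]=4 ship[0->1]=5 prod=5 -> inv=[5 7 4]
Step 3: demand=5,sold=4 ship[1->2]=4 ship[0->1]=5 prod=5 -> inv=[5 8 4]
Step 4: demand=5,sold=4 ship[1->2]=4 ship[0->1]=5 prod=5 -> inv=[5 9 4]
Step 5: demand=5,sold=4 ship[1->2]=4 ship[0->1]=5 prod=5 -> inv=[5 10 4]
Step 6: demand=5,sold=4 ship[1->2]=4 ship[0->1]=5 prod=5 -> inv=[5 11 4]
Step 7: demand=5,sold=4 ship[1->2]=4 ship[0->1]=5 prod=5 -> inv=[5 12 4]

5 12 4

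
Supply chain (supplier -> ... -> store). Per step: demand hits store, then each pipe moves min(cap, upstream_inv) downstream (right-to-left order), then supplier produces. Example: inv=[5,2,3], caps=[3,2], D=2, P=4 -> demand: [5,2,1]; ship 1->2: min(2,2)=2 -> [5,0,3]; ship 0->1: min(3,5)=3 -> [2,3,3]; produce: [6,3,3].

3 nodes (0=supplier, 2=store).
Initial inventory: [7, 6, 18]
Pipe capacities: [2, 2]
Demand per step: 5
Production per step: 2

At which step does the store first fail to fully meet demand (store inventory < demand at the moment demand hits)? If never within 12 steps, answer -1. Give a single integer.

Step 1: demand=5,sold=5 ship[1->2]=2 ship[0->1]=2 prod=2 -> [7 6 15]
Step 2: demand=5,sold=5 ship[1->2]=2 ship[0->1]=2 prod=2 -> [7 6 12]
Step 3: demand=5,sold=5 ship[1->2]=2 ship[0->1]=2 prod=2 -> [7 6 9]
Step 4: demand=5,sold=5 ship[1->2]=2 ship[0->1]=2 prod=2 -> [7 6 6]
Step 5: demand=5,sold=5 ship[1->2]=2 ship[0->1]=2 prod=2 -> [7 6 3]
Step 6: demand=5,sold=3 ship[1->2]=2 ship[0->1]=2 prod=2 -> [7 6 2]
Step 7: demand=5,sold=2 ship[1->2]=2 ship[0->1]=2 prod=2 -> [7 6 2]
Step 8: demand=5,sold=2 ship[1->2]=2 ship[0->1]=2 prod=2 -> [7 6 2]
Step 9: demand=5,sold=2 ship[1->2]=2 ship[0->1]=2 prod=2 -> [7 6 2]
Step 10: demand=5,sold=2 ship[1->2]=2 ship[0->1]=2 prod=2 -> [7 6 2]
Step 11: demand=5,sold=2 ship[1->2]=2 ship[0->1]=2 prod=2 -> [7 6 2]
Step 12: demand=5,sold=2 ship[1->2]=2 ship[0->1]=2 prod=2 -> [7 6 2]
First stockout at step 6

6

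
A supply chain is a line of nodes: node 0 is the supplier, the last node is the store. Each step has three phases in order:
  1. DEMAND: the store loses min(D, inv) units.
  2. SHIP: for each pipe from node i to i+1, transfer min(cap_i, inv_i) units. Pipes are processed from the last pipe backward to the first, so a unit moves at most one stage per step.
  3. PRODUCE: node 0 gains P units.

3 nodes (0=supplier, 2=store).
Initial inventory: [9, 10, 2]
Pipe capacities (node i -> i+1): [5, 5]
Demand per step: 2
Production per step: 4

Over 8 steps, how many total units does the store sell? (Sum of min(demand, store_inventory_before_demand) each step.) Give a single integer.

Step 1: sold=2 (running total=2) -> [8 10 5]
Step 2: sold=2 (running total=4) -> [7 10 8]
Step 3: sold=2 (running total=6) -> [6 10 11]
Step 4: sold=2 (running total=8) -> [5 10 14]
Step 5: sold=2 (running total=10) -> [4 10 17]
Step 6: sold=2 (running total=12) -> [4 9 20]
Step 7: sold=2 (running total=14) -> [4 8 23]
Step 8: sold=2 (running total=16) -> [4 7 26]

Answer: 16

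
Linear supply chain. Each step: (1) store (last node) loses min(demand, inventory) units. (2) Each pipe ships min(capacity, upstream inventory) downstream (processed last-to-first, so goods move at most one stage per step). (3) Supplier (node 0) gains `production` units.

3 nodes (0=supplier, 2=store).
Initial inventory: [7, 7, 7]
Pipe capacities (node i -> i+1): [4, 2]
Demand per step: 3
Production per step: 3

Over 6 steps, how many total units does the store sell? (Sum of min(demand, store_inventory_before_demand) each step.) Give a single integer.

Step 1: sold=3 (running total=3) -> [6 9 6]
Step 2: sold=3 (running total=6) -> [5 11 5]
Step 3: sold=3 (running total=9) -> [4 13 4]
Step 4: sold=3 (running total=12) -> [3 15 3]
Step 5: sold=3 (running total=15) -> [3 16 2]
Step 6: sold=2 (running total=17) -> [3 17 2]

Answer: 17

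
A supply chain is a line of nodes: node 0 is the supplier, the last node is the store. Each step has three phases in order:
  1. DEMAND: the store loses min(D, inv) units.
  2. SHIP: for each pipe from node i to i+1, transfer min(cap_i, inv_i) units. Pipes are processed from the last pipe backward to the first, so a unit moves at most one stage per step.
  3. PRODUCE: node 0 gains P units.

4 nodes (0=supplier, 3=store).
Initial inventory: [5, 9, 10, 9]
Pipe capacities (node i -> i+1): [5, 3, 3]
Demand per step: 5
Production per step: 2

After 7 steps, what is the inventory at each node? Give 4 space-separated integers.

Step 1: demand=5,sold=5 ship[2->3]=3 ship[1->2]=3 ship[0->1]=5 prod=2 -> inv=[2 11 10 7]
Step 2: demand=5,sold=5 ship[2->3]=3 ship[1->2]=3 ship[0->1]=2 prod=2 -> inv=[2 10 10 5]
Step 3: demand=5,sold=5 ship[2->3]=3 ship[1->2]=3 ship[0->1]=2 prod=2 -> inv=[2 9 10 3]
Step 4: demand=5,sold=3 ship[2->3]=3 ship[1->2]=3 ship[0->1]=2 prod=2 -> inv=[2 8 10 3]
Step 5: demand=5,sold=3 ship[2->3]=3 ship[1->2]=3 ship[0->1]=2 prod=2 -> inv=[2 7 10 3]
Step 6: demand=5,sold=3 ship[2->3]=3 ship[1->2]=3 ship[0->1]=2 prod=2 -> inv=[2 6 10 3]
Step 7: demand=5,sold=3 ship[2->3]=3 ship[1->2]=3 ship[0->1]=2 prod=2 -> inv=[2 5 10 3]

2 5 10 3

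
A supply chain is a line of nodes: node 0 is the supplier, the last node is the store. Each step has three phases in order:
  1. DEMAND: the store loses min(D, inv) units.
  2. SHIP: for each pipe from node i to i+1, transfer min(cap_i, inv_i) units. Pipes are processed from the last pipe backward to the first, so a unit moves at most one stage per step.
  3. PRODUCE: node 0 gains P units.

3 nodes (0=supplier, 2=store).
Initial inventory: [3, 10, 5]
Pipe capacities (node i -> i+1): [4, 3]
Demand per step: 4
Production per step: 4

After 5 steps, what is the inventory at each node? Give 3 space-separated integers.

Step 1: demand=4,sold=4 ship[1->2]=3 ship[0->1]=3 prod=4 -> inv=[4 10 4]
Step 2: demand=4,sold=4 ship[1->2]=3 ship[0->1]=4 prod=4 -> inv=[4 11 3]
Step 3: demand=4,sold=3 ship[1->2]=3 ship[0->1]=4 prod=4 -> inv=[4 12 3]
Step 4: demand=4,sold=3 ship[1->2]=3 ship[0->1]=4 prod=4 -> inv=[4 13 3]
Step 5: demand=4,sold=3 ship[1->2]=3 ship[0->1]=4 prod=4 -> inv=[4 14 3]

4 14 3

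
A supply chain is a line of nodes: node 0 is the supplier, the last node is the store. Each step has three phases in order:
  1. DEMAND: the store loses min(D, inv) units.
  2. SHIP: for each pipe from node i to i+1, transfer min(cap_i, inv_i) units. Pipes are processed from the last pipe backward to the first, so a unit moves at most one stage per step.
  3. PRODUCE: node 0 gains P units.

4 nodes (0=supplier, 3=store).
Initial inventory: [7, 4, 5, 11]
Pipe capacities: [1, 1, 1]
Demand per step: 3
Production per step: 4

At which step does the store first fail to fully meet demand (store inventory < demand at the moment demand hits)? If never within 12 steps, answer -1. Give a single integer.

Step 1: demand=3,sold=3 ship[2->3]=1 ship[1->2]=1 ship[0->1]=1 prod=4 -> [10 4 5 9]
Step 2: demand=3,sold=3 ship[2->3]=1 ship[1->2]=1 ship[0->1]=1 prod=4 -> [13 4 5 7]
Step 3: demand=3,sold=3 ship[2->3]=1 ship[1->2]=1 ship[0->1]=1 prod=4 -> [16 4 5 5]
Step 4: demand=3,sold=3 ship[2->3]=1 ship[1->2]=1 ship[0->1]=1 prod=4 -> [19 4 5 3]
Step 5: demand=3,sold=3 ship[2->3]=1 ship[1->2]=1 ship[0->1]=1 prod=4 -> [22 4 5 1]
Step 6: demand=3,sold=1 ship[2->3]=1 ship[1->2]=1 ship[0->1]=1 prod=4 -> [25 4 5 1]
Step 7: demand=3,sold=1 ship[2->3]=1 ship[1->2]=1 ship[0->1]=1 prod=4 -> [28 4 5 1]
Step 8: demand=3,sold=1 ship[2->3]=1 ship[1->2]=1 ship[0->1]=1 prod=4 -> [31 4 5 1]
Step 9: demand=3,sold=1 ship[2->3]=1 ship[1->2]=1 ship[0->1]=1 prod=4 -> [34 4 5 1]
Step 10: demand=3,sold=1 ship[2->3]=1 ship[1->2]=1 ship[0->1]=1 prod=4 -> [37 4 5 1]
Step 11: demand=3,sold=1 ship[2->3]=1 ship[1->2]=1 ship[0->1]=1 prod=4 -> [40 4 5 1]
Step 12: demand=3,sold=1 ship[2->3]=1 ship[1->2]=1 ship[0->1]=1 prod=4 -> [43 4 5 1]
First stockout at step 6

6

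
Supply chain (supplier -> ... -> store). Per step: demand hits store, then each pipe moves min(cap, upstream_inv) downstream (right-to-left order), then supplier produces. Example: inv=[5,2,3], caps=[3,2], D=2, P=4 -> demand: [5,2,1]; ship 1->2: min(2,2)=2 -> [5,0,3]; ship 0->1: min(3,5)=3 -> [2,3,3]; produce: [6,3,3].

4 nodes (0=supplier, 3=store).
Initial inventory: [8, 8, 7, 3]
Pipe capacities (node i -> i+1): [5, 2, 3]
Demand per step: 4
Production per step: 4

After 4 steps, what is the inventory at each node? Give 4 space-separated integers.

Step 1: demand=4,sold=3 ship[2->3]=3 ship[1->2]=2 ship[0->1]=5 prod=4 -> inv=[7 11 6 3]
Step 2: demand=4,sold=3 ship[2->3]=3 ship[1->2]=2 ship[0->1]=5 prod=4 -> inv=[6 14 5 3]
Step 3: demand=4,sold=3 ship[2->3]=3 ship[1->2]=2 ship[0->1]=5 prod=4 -> inv=[5 17 4 3]
Step 4: demand=4,sold=3 ship[2->3]=3 ship[1->2]=2 ship[0->1]=5 prod=4 -> inv=[4 20 3 3]

4 20 3 3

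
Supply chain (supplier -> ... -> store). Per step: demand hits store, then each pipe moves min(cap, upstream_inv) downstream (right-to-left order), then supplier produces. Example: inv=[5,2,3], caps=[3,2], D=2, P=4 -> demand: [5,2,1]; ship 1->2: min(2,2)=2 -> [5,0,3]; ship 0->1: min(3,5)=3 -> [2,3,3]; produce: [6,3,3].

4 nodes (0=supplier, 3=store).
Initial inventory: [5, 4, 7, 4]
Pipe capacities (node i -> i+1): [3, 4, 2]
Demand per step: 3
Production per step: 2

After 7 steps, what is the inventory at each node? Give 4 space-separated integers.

Step 1: demand=3,sold=3 ship[2->3]=2 ship[1->2]=4 ship[0->1]=3 prod=2 -> inv=[4 3 9 3]
Step 2: demand=3,sold=3 ship[2->3]=2 ship[1->2]=3 ship[0->1]=3 prod=2 -> inv=[3 3 10 2]
Step 3: demand=3,sold=2 ship[2->3]=2 ship[1->2]=3 ship[0->1]=3 prod=2 -> inv=[2 3 11 2]
Step 4: demand=3,sold=2 ship[2->3]=2 ship[1->2]=3 ship[0->1]=2 prod=2 -> inv=[2 2 12 2]
Step 5: demand=3,sold=2 ship[2->3]=2 ship[1->2]=2 ship[0->1]=2 prod=2 -> inv=[2 2 12 2]
Step 6: demand=3,sold=2 ship[2->3]=2 ship[1->2]=2 ship[0->1]=2 prod=2 -> inv=[2 2 12 2]
Step 7: demand=3,sold=2 ship[2->3]=2 ship[1->2]=2 ship[0->1]=2 prod=2 -> inv=[2 2 12 2]

2 2 12 2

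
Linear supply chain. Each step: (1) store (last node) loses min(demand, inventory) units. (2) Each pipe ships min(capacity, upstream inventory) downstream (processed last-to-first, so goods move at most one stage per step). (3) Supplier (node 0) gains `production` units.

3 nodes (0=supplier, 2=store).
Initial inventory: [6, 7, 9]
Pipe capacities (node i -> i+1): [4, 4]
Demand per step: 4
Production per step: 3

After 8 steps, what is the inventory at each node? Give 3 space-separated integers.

Step 1: demand=4,sold=4 ship[1->2]=4 ship[0->1]=4 prod=3 -> inv=[5 7 9]
Step 2: demand=4,sold=4 ship[1->2]=4 ship[0->1]=4 prod=3 -> inv=[4 7 9]
Step 3: demand=4,sold=4 ship[1->2]=4 ship[0->1]=4 prod=3 -> inv=[3 7 9]
Step 4: demand=4,sold=4 ship[1->2]=4 ship[0->1]=3 prod=3 -> inv=[3 6 9]
Step 5: demand=4,sold=4 ship[1->2]=4 ship[0->1]=3 prod=3 -> inv=[3 5 9]
Step 6: demand=4,sold=4 ship[1->2]=4 ship[0->1]=3 prod=3 -> inv=[3 4 9]
Step 7: demand=4,sold=4 ship[1->2]=4 ship[0->1]=3 prod=3 -> inv=[3 3 9]
Step 8: demand=4,sold=4 ship[1->2]=3 ship[0->1]=3 prod=3 -> inv=[3 3 8]

3 3 8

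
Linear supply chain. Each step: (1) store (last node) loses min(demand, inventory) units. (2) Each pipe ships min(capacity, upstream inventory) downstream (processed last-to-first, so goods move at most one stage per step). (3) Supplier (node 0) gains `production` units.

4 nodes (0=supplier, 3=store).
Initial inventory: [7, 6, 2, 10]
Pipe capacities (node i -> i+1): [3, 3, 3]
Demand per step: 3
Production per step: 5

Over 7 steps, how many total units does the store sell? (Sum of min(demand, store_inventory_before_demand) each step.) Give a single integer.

Step 1: sold=3 (running total=3) -> [9 6 3 9]
Step 2: sold=3 (running total=6) -> [11 6 3 9]
Step 3: sold=3 (running total=9) -> [13 6 3 9]
Step 4: sold=3 (running total=12) -> [15 6 3 9]
Step 5: sold=3 (running total=15) -> [17 6 3 9]
Step 6: sold=3 (running total=18) -> [19 6 3 9]
Step 7: sold=3 (running total=21) -> [21 6 3 9]

Answer: 21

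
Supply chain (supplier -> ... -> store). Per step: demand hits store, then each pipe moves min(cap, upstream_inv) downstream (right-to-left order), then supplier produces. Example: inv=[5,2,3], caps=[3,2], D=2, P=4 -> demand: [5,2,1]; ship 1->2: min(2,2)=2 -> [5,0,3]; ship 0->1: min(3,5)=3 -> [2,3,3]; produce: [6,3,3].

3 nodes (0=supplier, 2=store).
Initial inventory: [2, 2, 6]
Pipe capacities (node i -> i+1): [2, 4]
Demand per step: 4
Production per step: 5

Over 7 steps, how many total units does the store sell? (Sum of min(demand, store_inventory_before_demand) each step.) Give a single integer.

Step 1: sold=4 (running total=4) -> [5 2 4]
Step 2: sold=4 (running total=8) -> [8 2 2]
Step 3: sold=2 (running total=10) -> [11 2 2]
Step 4: sold=2 (running total=12) -> [14 2 2]
Step 5: sold=2 (running total=14) -> [17 2 2]
Step 6: sold=2 (running total=16) -> [20 2 2]
Step 7: sold=2 (running total=18) -> [23 2 2]

Answer: 18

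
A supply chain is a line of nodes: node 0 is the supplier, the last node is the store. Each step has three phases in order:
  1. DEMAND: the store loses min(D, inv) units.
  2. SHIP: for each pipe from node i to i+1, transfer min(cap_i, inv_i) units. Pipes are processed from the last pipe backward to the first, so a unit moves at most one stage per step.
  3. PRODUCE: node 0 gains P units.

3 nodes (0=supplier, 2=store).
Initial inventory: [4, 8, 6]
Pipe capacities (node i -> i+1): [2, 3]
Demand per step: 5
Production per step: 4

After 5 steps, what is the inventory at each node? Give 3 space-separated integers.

Step 1: demand=5,sold=5 ship[1->2]=3 ship[0->1]=2 prod=4 -> inv=[6 7 4]
Step 2: demand=5,sold=4 ship[1->2]=3 ship[0->1]=2 prod=4 -> inv=[8 6 3]
Step 3: demand=5,sold=3 ship[1->2]=3 ship[0->1]=2 prod=4 -> inv=[10 5 3]
Step 4: demand=5,sold=3 ship[1->2]=3 ship[0->1]=2 prod=4 -> inv=[12 4 3]
Step 5: demand=5,sold=3 ship[1->2]=3 ship[0->1]=2 prod=4 -> inv=[14 3 3]

14 3 3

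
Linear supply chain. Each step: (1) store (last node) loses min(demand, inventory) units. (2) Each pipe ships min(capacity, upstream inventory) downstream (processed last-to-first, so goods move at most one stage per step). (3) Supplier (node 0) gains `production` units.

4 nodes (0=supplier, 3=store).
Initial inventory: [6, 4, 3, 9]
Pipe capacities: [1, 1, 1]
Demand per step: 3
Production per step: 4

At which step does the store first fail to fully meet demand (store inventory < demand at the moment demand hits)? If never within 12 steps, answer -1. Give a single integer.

Step 1: demand=3,sold=3 ship[2->3]=1 ship[1->2]=1 ship[0->1]=1 prod=4 -> [9 4 3 7]
Step 2: demand=3,sold=3 ship[2->3]=1 ship[1->2]=1 ship[0->1]=1 prod=4 -> [12 4 3 5]
Step 3: demand=3,sold=3 ship[2->3]=1 ship[1->2]=1 ship[0->1]=1 prod=4 -> [15 4 3 3]
Step 4: demand=3,sold=3 ship[2->3]=1 ship[1->2]=1 ship[0->1]=1 prod=4 -> [18 4 3 1]
Step 5: demand=3,sold=1 ship[2->3]=1 ship[1->2]=1 ship[0->1]=1 prod=4 -> [21 4 3 1]
Step 6: demand=3,sold=1 ship[2->3]=1 ship[1->2]=1 ship[0->1]=1 prod=4 -> [24 4 3 1]
Step 7: demand=3,sold=1 ship[2->3]=1 ship[1->2]=1 ship[0->1]=1 prod=4 -> [27 4 3 1]
Step 8: demand=3,sold=1 ship[2->3]=1 ship[1->2]=1 ship[0->1]=1 prod=4 -> [30 4 3 1]
Step 9: demand=3,sold=1 ship[2->3]=1 ship[1->2]=1 ship[0->1]=1 prod=4 -> [33 4 3 1]
Step 10: demand=3,sold=1 ship[2->3]=1 ship[1->2]=1 ship[0->1]=1 prod=4 -> [36 4 3 1]
Step 11: demand=3,sold=1 ship[2->3]=1 ship[1->2]=1 ship[0->1]=1 prod=4 -> [39 4 3 1]
Step 12: demand=3,sold=1 ship[2->3]=1 ship[1->2]=1 ship[0->1]=1 prod=4 -> [42 4 3 1]
First stockout at step 5

5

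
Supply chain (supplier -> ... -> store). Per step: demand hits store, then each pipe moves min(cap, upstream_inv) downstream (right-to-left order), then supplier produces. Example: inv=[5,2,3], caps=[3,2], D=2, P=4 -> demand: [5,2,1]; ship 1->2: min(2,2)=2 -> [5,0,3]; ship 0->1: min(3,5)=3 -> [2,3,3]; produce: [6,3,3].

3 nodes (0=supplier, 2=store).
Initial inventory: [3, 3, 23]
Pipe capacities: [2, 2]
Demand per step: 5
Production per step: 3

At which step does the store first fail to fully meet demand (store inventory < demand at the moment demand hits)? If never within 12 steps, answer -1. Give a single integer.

Step 1: demand=5,sold=5 ship[1->2]=2 ship[0->1]=2 prod=3 -> [4 3 20]
Step 2: demand=5,sold=5 ship[1->2]=2 ship[0->1]=2 prod=3 -> [5 3 17]
Step 3: demand=5,sold=5 ship[1->2]=2 ship[0->1]=2 prod=3 -> [6 3 14]
Step 4: demand=5,sold=5 ship[1->2]=2 ship[0->1]=2 prod=3 -> [7 3 11]
Step 5: demand=5,sold=5 ship[1->2]=2 ship[0->1]=2 prod=3 -> [8 3 8]
Step 6: demand=5,sold=5 ship[1->2]=2 ship[0->1]=2 prod=3 -> [9 3 5]
Step 7: demand=5,sold=5 ship[1->2]=2 ship[0->1]=2 prod=3 -> [10 3 2]
Step 8: demand=5,sold=2 ship[1->2]=2 ship[0->1]=2 prod=3 -> [11 3 2]
Step 9: demand=5,sold=2 ship[1->2]=2 ship[0->1]=2 prod=3 -> [12 3 2]
Step 10: demand=5,sold=2 ship[1->2]=2 ship[0->1]=2 prod=3 -> [13 3 2]
Step 11: demand=5,sold=2 ship[1->2]=2 ship[0->1]=2 prod=3 -> [14 3 2]
Step 12: demand=5,sold=2 ship[1->2]=2 ship[0->1]=2 prod=3 -> [15 3 2]
First stockout at step 8

8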